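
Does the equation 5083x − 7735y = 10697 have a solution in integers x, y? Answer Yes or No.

By Bézout, 5083x − 7735y = 10697 has integer solutions iff gcd(5083, 7735) | 10697.
Euclid: 7735 = 1·5083 + 2652; 5083 = 1·2652 + 2431; 2652 = 1·2431 + 221; 2431 = 11·221 + 0. gcd = 221; 10697 mod 221 = 89. No.

No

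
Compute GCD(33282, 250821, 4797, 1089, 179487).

9

33282 = 2 · 3² · 43²; 250821 = 3² · 29 · 31²; 4797 = 3² · 13 · 41; 1089 = 3² · 11²; 179487 = 3² · 7² · 11 · 37
gcd takes min exponent of each prime: 3² = 9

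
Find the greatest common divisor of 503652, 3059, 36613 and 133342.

503652 = 2² · 3 · 19 · 47²; 3059 = 7 · 19 · 23; 36613 = 19 · 41 · 47; 133342 = 2 · 11² · 19 · 29
gcd takes min exponent of each prime: 19 = 19

19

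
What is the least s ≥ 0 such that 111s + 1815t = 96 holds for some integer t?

Euclid: 1815 = 16·111 + 39; 111 = 2·39 + 33; 39 = 1·33 + 6; 33 = 5·6 + 3; 6 = 2·3 + 0 → gcd = 3; 96 = 3·32.
Back-substitution yields 111·(278) + 1815·(-17) = 3, so one solution is s = 278·32 = 8896, t = -17·32 = -544.
Solutions in s differ by 1815/3 = 605; the one in [0, 605) is 8896 mod 605 = 426.

426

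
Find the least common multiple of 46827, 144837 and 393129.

118331829

lcm(46827, 144837) = 46827·144837/gcd = 6782282199/1089 = 6227991
lcm(6227991, 393129) = 6227991·393129/gcd = 2448403873839/20691 = 118331829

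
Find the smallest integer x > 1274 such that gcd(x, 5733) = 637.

2548

Multiples of 637 above 1274: 637·3, 637·4, … . Need the cofactor coprime to 5733/637 = 9.
Checking s = 3, 4, … the first with gcd(s, 9) = 1 is s = 4, giving 2548.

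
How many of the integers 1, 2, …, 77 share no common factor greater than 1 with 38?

38 = 2·19. Inclusion–exclusion on these primes:
77 − ⌊77/2⌋ − ⌊77/19⌋ + ⌊77/38⌋ = 37

37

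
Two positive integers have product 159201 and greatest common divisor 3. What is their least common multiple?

For any two positive integers, gcd × lcm equals their product. Hence lcm = 159201 / 3 = 53067.

53067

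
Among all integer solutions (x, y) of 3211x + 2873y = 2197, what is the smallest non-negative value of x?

gcd(3211, 2873) = 169 (Euclid: 3211 = 1·2873 + 338; 2873 = 8·338 + 169; 338 = 2·169 + 0), and 169 | 2197.
Extended Euclid: 3211·(-8) + 2873·(9) = 169. Scale by 13: x₀ = -104.
General solution x = x₀ + 17t; reducing mod 17 gives x = 15 (and y = -16).

15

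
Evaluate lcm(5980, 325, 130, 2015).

lcm(5980, 325) = 5980·325/gcd = 1943500/65 = 29900
lcm(29900, 130) = 29900·130/gcd = 3887000/130 = 29900
lcm(29900, 2015) = 29900·2015/gcd = 60248500/65 = 926900

926900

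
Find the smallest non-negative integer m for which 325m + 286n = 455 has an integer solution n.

19

Reduce mod 286: 325m ≡ 455 (mod 286). With g = gcd(325, 286) = 13 dividing 455, divide through: 25m ≡ 35 (mod 22).
Since gcd(25, 22) = 1, m ≡ 35·(25)⁻¹ ≡ 19 (mod 22). Smallest non-negative: 19.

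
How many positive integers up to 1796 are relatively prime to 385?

385 = 5·7·11. Inclusion–exclusion on these primes:
1796 − ⌊1796/5⌋ − ⌊1796/7⌋ − ⌊1796/11⌋ + ⌊1796/35⌋ + ⌊1796/55⌋ + ⌊1796/77⌋ − ⌊1796/385⌋ = 1120

1120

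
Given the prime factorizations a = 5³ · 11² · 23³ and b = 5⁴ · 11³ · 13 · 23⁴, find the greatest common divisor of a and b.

min exponent per shared prime: 5³ · 11² · 23³ = 184025875

184025875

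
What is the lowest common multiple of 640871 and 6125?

640871 = 7² · 11 · 29 · 41; 6125 = 5³ · 7²
max exponents: 5³ · 7² · 11 · 29 · 41 = 80108875

80108875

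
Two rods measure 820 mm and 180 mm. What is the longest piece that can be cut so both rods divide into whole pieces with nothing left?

Euclid: 820 = 4·180 + 100; 180 = 1·100 + 80; 100 = 1·80 + 20; 80 = 4·20 + 0. Last nonzero remainder: 20.

20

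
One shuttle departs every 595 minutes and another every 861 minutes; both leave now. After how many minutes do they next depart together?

73185

595 = 5 · 7 · 17; 861 = 3 · 7 · 41
max exponents: 3 · 5 · 7 · 17 · 41 = 73185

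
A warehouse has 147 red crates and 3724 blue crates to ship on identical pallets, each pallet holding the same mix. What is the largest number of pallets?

147 = 3 · 7²
3724 = 2² · 7² · 19
Common: 7² = 49

49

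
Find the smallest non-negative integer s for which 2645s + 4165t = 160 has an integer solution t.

526

Reduce mod 4165: 2645s ≡ 160 (mod 4165). With g = gcd(2645, 4165) = 5 dividing 160, divide through: 529s ≡ 32 (mod 833).
Since gcd(529, 833) = 1, s ≡ 32·(529)⁻¹ ≡ 526 (mod 833). Smallest non-negative: 526.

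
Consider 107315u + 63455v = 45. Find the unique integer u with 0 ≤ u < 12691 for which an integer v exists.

2704

Reduce mod 63455: 107315u ≡ 45 (mod 63455). With g = gcd(107315, 63455) = 5 dividing 45, divide through: 21463u ≡ 9 (mod 12691).
Since gcd(21463, 12691) = 1, u ≡ 9·(21463)⁻¹ ≡ 2704 (mod 12691). Smallest non-negative: 2704.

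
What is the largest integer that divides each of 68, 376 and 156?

4

68 = 2² · 17; 376 = 2³ · 47; 156 = 2² · 3 · 13
gcd takes min exponent of each prime: 2² = 4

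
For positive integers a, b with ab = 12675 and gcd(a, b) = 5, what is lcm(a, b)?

2535

Since gcd(a,b)·lcm(a,b) = ab, lcm = 12675/5 = 2535.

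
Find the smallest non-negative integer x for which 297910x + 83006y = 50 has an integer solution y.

37970

Reduce mod 83006: 297910x ≡ 50 (mod 83006). With g = gcd(297910, 83006) = 2 dividing 50, divide through: 148955x ≡ 25 (mod 41503).
Since gcd(148955, 41503) = 1, x ≡ 25·(148955)⁻¹ ≡ 37970 (mod 41503). Smallest non-negative: 37970.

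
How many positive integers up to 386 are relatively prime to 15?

206

Prime factors of 15: 3, 5. Count integers ≤ 386 divisible by none of them.
By inclusion–exclusion: 386 − ⌊386/3⌋ − ⌊386/5⌋ + ⌊386/15⌋ = 206.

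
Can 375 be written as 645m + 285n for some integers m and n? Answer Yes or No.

By Bézout, 645m + 285n = 375 has integer solutions iff gcd(645, 285) | 375.
Euclid: 645 = 2·285 + 75; 285 = 3·75 + 60; 75 = 1·60 + 15; 60 = 4·15 + 0. gcd = 15; 375 mod 15 = 0. Yes.

Yes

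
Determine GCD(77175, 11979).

9

Euclid: 77175 = 6·11979 + 5301; 11979 = 2·5301 + 1377; 5301 = 3·1377 + 1170; 1377 = 1·1170 + 207; 1170 = 5·207 + 135; 207 = 1·135 + 72; 135 = 1·72 + 63; 72 = 1·63 + 9; 63 = 7·9 + 0. Last nonzero remainder: 9.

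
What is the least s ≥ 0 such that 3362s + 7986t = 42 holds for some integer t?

2316

gcd(3362, 7986) = 2 (Euclid: 7986 = 2·3362 + 1262; 3362 = 2·1262 + 838; 1262 = 1·838 + 424; 838 = 1·424 + 414; 424 = 1·414 + 10; 414 = 41·10 + 4; 10 = 2·4 + 2; 4 = 2·2 + 0), and 2 | 42.
Extended Euclid: 3362·(-1601) + 7986·(674) = 2. Scale by 21: s₀ = -33621.
General solution s = s₀ + 3993k; reducing mod 3993 gives s = 2316 (and t = -975).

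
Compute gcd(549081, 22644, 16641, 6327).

9

gcd(549081, 22644): 549081 = 24·22644 + 5625; 22644 = 4·5625 + 144; 5625 = 39·144 + 9; 144 = 16·9 + 0 → 9
gcd(9, 16641): 16641 = 1849·9 + 0 → 9
gcd(9, 6327): 6327 = 703·9 + 0 → 9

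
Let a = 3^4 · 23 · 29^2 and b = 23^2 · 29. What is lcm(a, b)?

36036009

max exponent per prime: 3^4 · 23^2 · 29^2 = 36036009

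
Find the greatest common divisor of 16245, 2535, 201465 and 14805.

15

gcd(16245, 2535): 16245 = 6·2535 + 1035; 2535 = 2·1035 + 465; 1035 = 2·465 + 105; 465 = 4·105 + 45; 105 = 2·45 + 15; 45 = 3·15 + 0 → 15
gcd(15, 201465): 201465 = 13431·15 + 0 → 15
gcd(15, 14805): 14805 = 987·15 + 0 → 15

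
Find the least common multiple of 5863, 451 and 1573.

64493

5863 = 11 · 13 · 41; 451 = 11 · 41; 1573 = 11² · 13
lcm takes max exponent of each prime: 11² · 13 · 41 = 64493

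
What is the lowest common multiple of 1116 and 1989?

246636

gcd first: 1989 = 1·1116 + 873; 1116 = 1·873 + 243; 873 = 3·243 + 144; 243 = 1·144 + 99; 144 = 1·99 + 45; 99 = 2·45 + 9; 45 = 5·9 + 0 → gcd = 9
lcm = 1116·1989/gcd = 2219724/9 = 246636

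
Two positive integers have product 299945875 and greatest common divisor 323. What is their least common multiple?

For any two positive integers, gcd × lcm equals their product. Hence lcm = 299945875 / 323 = 928625.

928625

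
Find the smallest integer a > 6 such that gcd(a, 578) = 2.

578 = 2·289. Any a with gcd(a, 578) = 2 is a multiple of 2, say 2s, with s coprime to 289.
Need s > 6/2, so s ≥ 4. First s ≥ 4 with gcd(s, 289) = 1 is s = 4. Thus a = 2·4 = 8.

8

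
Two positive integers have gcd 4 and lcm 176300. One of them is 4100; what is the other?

172

Using uv = gcd(u,v)·lcm(u,v) = 4·176300 = 705200, we get v = 705200/4100 = 172.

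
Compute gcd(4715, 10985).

5

4715 = 5 · 23 · 41
10985 = 5 · 13³
Common: 5 = 5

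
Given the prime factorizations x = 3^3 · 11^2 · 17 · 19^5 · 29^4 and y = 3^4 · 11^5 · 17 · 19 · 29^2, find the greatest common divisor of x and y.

887457681

min exponent per shared prime: 3^3 · 11^2 · 17 · 19 · 29^2 = 887457681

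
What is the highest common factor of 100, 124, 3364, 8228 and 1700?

4

gcd(100, 124): 124 = 1·100 + 24; 100 = 4·24 + 4; 24 = 6·4 + 0 → 4
gcd(4, 3364): 3364 = 841·4 + 0 → 4
gcd(4, 8228): 8228 = 2057·4 + 0 → 4
gcd(4, 1700): 1700 = 425·4 + 0 → 4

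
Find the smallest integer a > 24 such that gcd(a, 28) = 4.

32

Multiples of 4 above 24: 4·7, 4·8, … . Need the cofactor coprime to 28/4 = 7.
Checking s = 7, 8, … the first with gcd(s, 7) = 1 is s = 8, giving 32.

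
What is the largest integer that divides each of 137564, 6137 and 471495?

gcd(137564, 6137): 137564 = 22·6137 + 2550; 6137 = 2·2550 + 1037; 2550 = 2·1037 + 476; 1037 = 2·476 + 85; 476 = 5·85 + 51; 85 = 1·51 + 34; 51 = 1·34 + 17; 34 = 2·17 + 0 → 17
gcd(17, 471495): 471495 = 27735·17 + 0 → 17

17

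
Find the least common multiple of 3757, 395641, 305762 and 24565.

3757 = 13 · 17²; 395641 = 17² · 37²; 305762 = 2 · 17² · 23²; 24565 = 5 · 17³
lcm takes max exponent of each prime: 2 · 5 · 13 · 17³ · 23² · 37² = 462539936690

462539936690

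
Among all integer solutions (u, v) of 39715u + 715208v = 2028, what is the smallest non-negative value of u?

gcd(39715, 715208) = 169 (Euclid: 715208 = 18·39715 + 338; 39715 = 117·338 + 169; 338 = 2·169 + 0), and 169 | 2028.
Extended Euclid: 39715·(2107) + 715208·(-117) = 169. Scale by 12: u₀ = 25284.
General solution u = u₀ + 4232t; reducing mod 4232 gives u = 4124 (and v = -229).

4124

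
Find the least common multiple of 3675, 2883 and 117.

3675 = 3 · 5² · 7²; 2883 = 3 · 31²; 117 = 3² · 13
lcm takes max exponent of each prime: 3² · 5² · 7² · 13 · 31² = 137735325

137735325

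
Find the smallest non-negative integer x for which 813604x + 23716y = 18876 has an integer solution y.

32

Reduce mod 23716: 813604x ≡ 18876 (mod 23716). With g = gcd(813604, 23716) = 484 dividing 18876, divide through: 1681x ≡ 39 (mod 49).
Since gcd(1681, 49) = 1, x ≡ 39·(1681)⁻¹ ≡ 32 (mod 49). Smallest non-negative: 32.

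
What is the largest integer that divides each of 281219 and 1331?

Euclid: 281219 = 211·1331 + 378; 1331 = 3·378 + 197; 378 = 1·197 + 181; 197 = 1·181 + 16; 181 = 11·16 + 5; 16 = 3·5 + 1; 5 = 5·1 + 0. Last nonzero remainder: 1.

1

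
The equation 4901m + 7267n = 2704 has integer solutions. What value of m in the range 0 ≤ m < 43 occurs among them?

5

gcd(4901, 7267) = 169 (Euclid: 7267 = 1·4901 + 2366; 4901 = 2·2366 + 169; 2366 = 14·169 + 0), and 169 | 2704.
Extended Euclid: 4901·(3) + 7267·(-2) = 169. Scale by 16: m₀ = 48.
General solution m = m₀ + 43t; reducing mod 43 gives m = 5 (and n = -3).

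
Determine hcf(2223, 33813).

Euclid: 33813 = 15·2223 + 468; 2223 = 4·468 + 351; 468 = 1·351 + 117; 351 = 3·117 + 0. Last nonzero remainder: 117.

117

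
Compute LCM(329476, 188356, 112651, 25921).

329476 = 2² · 7² · 41²; 188356 = 2² · 7² · 31²; 112651 = 7² · 11² · 19; 25921 = 7² · 23²
lcm takes max exponent of each prime: 2² · 7² · 11² · 19 · 23² · 31² · 41² = 385071889296556

385071889296556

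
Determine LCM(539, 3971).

539 = 7² · 11; 3971 = 11 · 19²
max exponents: 7² · 11 · 19² = 194579

194579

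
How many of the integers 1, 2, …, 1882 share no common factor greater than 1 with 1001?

1355

Prime factors of 1001: 7, 11, 13. Count integers ≤ 1882 divisible by none of them.
By inclusion–exclusion: 1882 − ⌊1882/7⌋ − ⌊1882/11⌋ − ⌊1882/13⌋ + ⌊1882/77⌋ + ⌊1882/91⌋ + ⌊1882/143⌋ − ⌊1882/1001⌋ = 1355.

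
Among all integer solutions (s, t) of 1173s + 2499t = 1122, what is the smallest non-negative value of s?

gcd(1173, 2499) = 51 (Euclid: 2499 = 2·1173 + 153; 1173 = 7·153 + 102; 153 = 1·102 + 51; 102 = 2·51 + 0), and 51 | 1122.
Extended Euclid: 1173·(-17) + 2499·(8) = 51. Scale by 22: s₀ = -374.
General solution s = s₀ + 49k; reducing mod 49 gives s = 18 (and t = -8).

18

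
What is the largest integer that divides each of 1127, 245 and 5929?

49

1127 = 7² · 23; 245 = 5 · 7²; 5929 = 7² · 11²
gcd takes min exponent of each prime: 7² = 49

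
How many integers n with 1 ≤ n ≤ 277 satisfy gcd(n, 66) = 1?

84

Prime factors of 66: 2, 3, 11. Count integers ≤ 277 divisible by none of them.
By inclusion–exclusion: 277 − ⌊277/2⌋ − ⌊277/3⌋ − ⌊277/11⌋ + ⌊277/6⌋ + ⌊277/22⌋ + ⌊277/33⌋ − ⌊277/66⌋ = 84.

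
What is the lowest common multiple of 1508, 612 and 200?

11536200

lcm(1508, 612) = 1508·612/gcd = 922896/4 = 230724
lcm(230724, 200) = 230724·200/gcd = 46144800/4 = 11536200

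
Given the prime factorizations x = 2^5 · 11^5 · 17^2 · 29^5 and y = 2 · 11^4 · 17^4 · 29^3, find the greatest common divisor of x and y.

min exponent per shared prime: 2 · 11^4 · 17^2 · 29^3 = 206391863722

206391863722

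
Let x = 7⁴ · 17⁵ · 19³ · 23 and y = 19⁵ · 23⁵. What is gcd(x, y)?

min exponent per shared prime: 19³ · 23 = 157757

157757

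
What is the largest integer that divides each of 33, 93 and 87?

3

gcd(33, 93): 93 = 2·33 + 27; 33 = 1·27 + 6; 27 = 4·6 + 3; 6 = 2·3 + 0 → 3
gcd(3, 87): 87 = 29·3 + 0 → 3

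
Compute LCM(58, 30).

58 = 2 · 29; 30 = 2 · 3 · 5
max exponents: 2 · 3 · 5 · 29 = 870

870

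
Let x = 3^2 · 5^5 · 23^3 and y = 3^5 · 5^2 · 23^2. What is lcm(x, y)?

max exponent per prime: 3^5 · 5^5 · 23^3 = 9239315625

9239315625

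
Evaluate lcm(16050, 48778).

391443450

16050 = 2 · 3 · 5² · 107; 48778 = 2 · 29³
max exponents: 2 · 3 · 5² · 29³ · 107 = 391443450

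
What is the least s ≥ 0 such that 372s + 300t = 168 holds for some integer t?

19

Reduce mod 300: 372s ≡ 168 (mod 300). With g = gcd(372, 300) = 12 dividing 168, divide through: 31s ≡ 14 (mod 25).
Since gcd(31, 25) = 1, s ≡ 14·(31)⁻¹ ≡ 19 (mod 25). Smallest non-negative: 19.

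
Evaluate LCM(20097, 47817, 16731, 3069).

20097 = 3² · 7 · 11 · 29; 47817 = 3³ · 7 · 11 · 23; 16731 = 3² · 11 · 13²; 3069 = 3² · 11 · 31
lcm takes max exponent of each prime: 3³ · 7 · 11 · 13² · 23 · 29 · 31 = 7264884627

7264884627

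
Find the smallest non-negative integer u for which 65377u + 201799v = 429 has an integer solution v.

4735

Euclid: 201799 = 3·65377 + 5668; 65377 = 11·5668 + 3029; 5668 = 1·3029 + 2639; 3029 = 1·2639 + 390; 2639 = 6·390 + 299; 390 = 1·299 + 91; 299 = 3·91 + 26; 91 = 3·26 + 13; 26 = 2·13 + 0 → gcd = 13; 429 = 13·33.
Back-substitution yields 65377·(6729) + 201799·(-2180) = 13, so one solution is u = 6729·33 = 222057, v = -2180·33 = -71940.
Solutions in u differ by 201799/13 = 15523; the one in [0, 15523) is 222057 mod 15523 = 4735.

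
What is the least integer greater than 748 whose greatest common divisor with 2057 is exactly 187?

935

Multiples of 187 above 748: 187·5, 187·6, … . Need the cofactor coprime to 2057/187 = 11.
Checking s = 5, 6, … the first with gcd(s, 11) = 1 is s = 5, giving 935.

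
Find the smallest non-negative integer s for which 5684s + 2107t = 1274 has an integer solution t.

41

Euclid: 5684 = 2·2107 + 1470; 2107 = 1·1470 + 637; 1470 = 2·637 + 196; 637 = 3·196 + 49; 196 = 4·49 + 0 → gcd = 49; 1274 = 49·26.
Back-substitution yields 5684·(-10) + 2107·(27) = 49, so one solution is s = -10·26 = -260, t = 27·26 = 702.
Solutions in s differ by 2107/49 = 43; the one in [0, 43) is -260 mod 43 = 41.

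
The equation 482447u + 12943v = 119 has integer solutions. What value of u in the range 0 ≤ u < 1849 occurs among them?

1132

Reduce mod 12943: 482447u ≡ 119 (mod 12943). With g = gcd(482447, 12943) = 7 dividing 119, divide through: 68921u ≡ 17 (mod 1849).
Since gcd(68921, 1849) = 1, u ≡ 17·(68921)⁻¹ ≡ 1132 (mod 1849). Smallest non-negative: 1132.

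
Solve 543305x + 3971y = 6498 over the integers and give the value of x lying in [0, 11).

gcd(543305, 3971) = 361 (Euclid: 543305 = 136·3971 + 3249; 3971 = 1·3249 + 722; 3249 = 4·722 + 361; 722 = 2·361 + 0), and 361 | 6498.
Extended Euclid: 543305·(5) + 3971·(-684) = 361. Scale by 18: x₀ = 90.
General solution x = x₀ + 11t; reducing mod 11 gives x = 2 (and y = -272).

2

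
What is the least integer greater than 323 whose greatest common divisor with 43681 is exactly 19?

342

Multiples of 19 above 323: 19·18, 19·19, … . Need the cofactor coprime to 43681/19 = 2299.
Checking s = 18, 19, … the first with gcd(s, 2299) = 1 is s = 18, giving 342.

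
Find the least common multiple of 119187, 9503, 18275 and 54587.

21653298225

lcm(119187, 9503) = 119187·9503/gcd = 1132634061/17 = 66625533
lcm(66625533, 18275) = 66625533·18275/gcd = 1217581615575/731 = 1665638325
lcm(1665638325, 54587) = 1665638325·54587/gcd = 90922199246775/4199 = 21653298225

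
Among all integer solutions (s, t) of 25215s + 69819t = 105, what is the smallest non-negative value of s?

13554

gcd(25215, 69819) = 3 (Euclid: 69819 = 2·25215 + 19389; 25215 = 1·19389 + 5826; 19389 = 3·5826 + 1911; 5826 = 3·1911 + 93; 1911 = 20·93 + 51; 93 = 1·51 + 42; 51 = 1·42 + 9; 42 = 4·9 + 6; 9 = 1·6 + 3; 6 = 2·3 + 0), and 3 | 105.
Extended Euclid: 25215·(-8257) + 69819·(2982) = 3. Scale by 35: s₀ = -288995.
General solution s = s₀ + 23273k; reducing mod 23273 gives s = 13554 (and t = -4895).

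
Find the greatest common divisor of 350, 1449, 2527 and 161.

7

350 = 2 · 5² · 7; 1449 = 3² · 7 · 23; 2527 = 7 · 19²; 161 = 7 · 23
gcd takes min exponent of each prime: 7 = 7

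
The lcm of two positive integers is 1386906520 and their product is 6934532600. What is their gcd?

gcd·lcm = product, so gcd = 6934532600/1386906520 = 5.

5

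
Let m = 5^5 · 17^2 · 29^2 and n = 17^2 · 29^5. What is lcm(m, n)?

max exponent per prime: 5^5 · 17^2 · 29^5 = 18524131440625

18524131440625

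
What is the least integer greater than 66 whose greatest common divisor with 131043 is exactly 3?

131043 = 3·43681. Any k with gcd(k, 131043) = 3 is a multiple of 3, say 3s, with s coprime to 43681.
Need s > 66/3, so s ≥ 23. First s ≥ 23 with gcd(s, 43681) = 1 is s = 23. Thus k = 3·23 = 69.

69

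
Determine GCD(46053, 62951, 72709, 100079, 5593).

gcd(46053, 62951): 62951 = 1·46053 + 16898; 46053 = 2·16898 + 12257; 16898 = 1·12257 + 4641; 12257 = 2·4641 + 2975; 4641 = 1·2975 + 1666; 2975 = 1·1666 + 1309; 1666 = 1·1309 + 357; 1309 = 3·357 + 238; 357 = 1·238 + 119; 238 = 2·119 + 0 → 119
gcd(119, 72709): 72709 = 611·119 + 0 → 119
gcd(119, 100079): 100079 = 841·119 + 0 → 119
gcd(119, 5593): 5593 = 47·119 + 0 → 119

119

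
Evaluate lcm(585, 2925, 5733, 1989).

2436525

lcm(585, 2925) = 585·2925/gcd = 1711125/585 = 2925
lcm(2925, 5733) = 2925·5733/gcd = 16769025/117 = 143325
lcm(143325, 1989) = 143325·1989/gcd = 285073425/117 = 2436525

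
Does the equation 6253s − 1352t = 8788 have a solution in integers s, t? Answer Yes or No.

Yes

By Bézout, 6253s − 1352t = 8788 has integer solutions iff gcd(6253, 1352) | 8788.
Euclid: 6253 = 4·1352 + 845; 1352 = 1·845 + 507; 845 = 1·507 + 338; 507 = 1·338 + 169; 338 = 2·169 + 0. gcd = 169; 8788 mod 169 = 0. Yes.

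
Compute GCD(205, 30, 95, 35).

205 = 5 · 41; 30 = 2 · 3 · 5; 95 = 5 · 19; 35 = 5 · 7
gcd takes min exponent of each prime: 5 = 5

5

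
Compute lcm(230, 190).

4370

gcd first: 230 = 1·190 + 40; 190 = 4·40 + 30; 40 = 1·30 + 10; 30 = 3·10 + 0 → gcd = 10
lcm = 230·190/gcd = 43700/10 = 4370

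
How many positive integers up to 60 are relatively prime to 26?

26 = 2·13. Inclusion–exclusion on these primes:
60 − ⌊60/2⌋ − ⌊60/13⌋ + ⌊60/26⌋ = 28

28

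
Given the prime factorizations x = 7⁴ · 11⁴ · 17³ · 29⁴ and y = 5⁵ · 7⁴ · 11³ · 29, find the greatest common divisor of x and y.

min exponent per shared prime: 7⁴ · 11³ · 29 = 92676199

92676199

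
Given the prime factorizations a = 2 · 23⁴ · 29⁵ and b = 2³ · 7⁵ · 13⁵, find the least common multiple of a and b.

max exponent per prime: 2³ · 7⁵ · 13⁵ · 23⁴ · 29⁵ = 286548594200710463402872

286548594200710463402872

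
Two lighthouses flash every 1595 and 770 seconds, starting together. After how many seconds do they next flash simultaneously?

1595 = 5 · 11 · 29; 770 = 2 · 5 · 7 · 11
max exponents: 2 · 5 · 7 · 11 · 29 = 22330

22330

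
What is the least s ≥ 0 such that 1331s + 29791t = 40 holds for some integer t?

gcd(1331, 29791) = 1 (Euclid: 29791 = 22·1331 + 509; 1331 = 2·509 + 313; 509 = 1·313 + 196; 313 = 1·196 + 117; 196 = 1·117 + 79; 117 = 1·79 + 38; 79 = 2·38 + 3; 38 = 12·3 + 2; 3 = 1·2 + 1; 2 = 2·1 + 0), and 1 | 40.
Extended Euclid: 1331·(-10184) + 29791·(455) = 1. Scale by 40: s₀ = -407360.
General solution s = s₀ + 29791k; reducing mod 29791 gives s = 9714 (and t = -434).

9714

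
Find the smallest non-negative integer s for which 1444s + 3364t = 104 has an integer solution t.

466

Euclid: 3364 = 2·1444 + 476; 1444 = 3·476 + 16; 476 = 29·16 + 12; 16 = 1·12 + 4; 12 = 3·4 + 0 → gcd = 4; 104 = 4·26.
Back-substitution yields 1444·(212) + 3364·(-91) = 4, so one solution is s = 212·26 = 5512, t = -91·26 = -2366.
Solutions in s differ by 3364/4 = 841; the one in [0, 841) is 5512 mod 841 = 466.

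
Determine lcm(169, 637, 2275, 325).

169 = 13²; 637 = 7² · 13; 2275 = 5² · 7 · 13; 325 = 5² · 13
lcm takes max exponent of each prime: 5² · 7² · 13² = 207025

207025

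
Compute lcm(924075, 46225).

924075 = 3³ · 5² · 37²; 46225 = 5² · 43²
max exponents: 3³ · 5² · 37² · 43² = 1708614675

1708614675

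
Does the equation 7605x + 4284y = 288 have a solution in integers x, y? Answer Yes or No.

Yes

gcd(7605, 4284): 7605 = 1·4284 + 3321; 4284 = 1·3321 + 963; 3321 = 3·963 + 432; 963 = 2·432 + 99; 432 = 4·99 + 36; 99 = 2·36 + 27; 36 = 1·27 + 9; 27 = 3·9 + 0 → 9
9 divides 288, so a solution exists.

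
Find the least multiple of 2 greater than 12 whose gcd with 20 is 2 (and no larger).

20 = 2·10. Any t with gcd(t, 20) = 2 is a multiple of 2, say 2s, with s coprime to 10.
Need s > 12/2, so s ≥ 7. First s ≥ 7 with gcd(s, 10) = 1 is s = 7. Thus t = 2·7 = 14.

14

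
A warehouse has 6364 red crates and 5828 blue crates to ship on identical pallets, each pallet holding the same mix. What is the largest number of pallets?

6364 = 2² · 37 · 43
5828 = 2² · 31 · 47
Common: 2² = 4

4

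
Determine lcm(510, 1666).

24990

gcd first: 1666 = 3·510 + 136; 510 = 3·136 + 102; 136 = 1·102 + 34; 102 = 3·34 + 0 → gcd = 34
lcm = 510·1666/gcd = 849660/34 = 24990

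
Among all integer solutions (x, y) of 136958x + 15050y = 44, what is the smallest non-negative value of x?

1018

Reduce mod 15050: 136958x ≡ 44 (mod 15050). With g = gcd(136958, 15050) = 2 dividing 44, divide through: 68479x ≡ 22 (mod 7525).
Since gcd(68479, 7525) = 1, x ≡ 22·(68479)⁻¹ ≡ 1018 (mod 7525). Smallest non-negative: 1018.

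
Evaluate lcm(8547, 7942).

gcd first: 8547 = 1·7942 + 605; 7942 = 13·605 + 77; 605 = 7·77 + 66; 77 = 1·66 + 11; 66 = 6·11 + 0 → gcd = 11
lcm = 8547·7942/gcd = 67880274/11 = 6170934

6170934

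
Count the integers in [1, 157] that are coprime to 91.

Prime factors of 91: 7, 13. Count integers ≤ 157 divisible by none of them.
By inclusion–exclusion: 157 − ⌊157/7⌋ − ⌊157/13⌋ + ⌊157/91⌋ = 124.

124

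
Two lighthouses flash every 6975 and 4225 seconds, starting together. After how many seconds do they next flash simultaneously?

1178775

gcd first: 6975 = 1·4225 + 2750; 4225 = 1·2750 + 1475; 2750 = 1·1475 + 1275; 1475 = 1·1275 + 200; 1275 = 6·200 + 75; 200 = 2·75 + 50; 75 = 1·50 + 25; 50 = 2·25 + 0 → gcd = 25
lcm = 6975·4225/gcd = 29469375/25 = 1178775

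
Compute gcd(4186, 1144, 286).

gcd(4186, 1144): 4186 = 3·1144 + 754; 1144 = 1·754 + 390; 754 = 1·390 + 364; 390 = 1·364 + 26; 364 = 14·26 + 0 → 26
gcd(26, 286): 286 = 11·26 + 0 → 26

26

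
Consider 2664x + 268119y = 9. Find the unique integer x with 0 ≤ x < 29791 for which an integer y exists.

26671

Reduce mod 268119: 2664x ≡ 9 (mod 268119). With g = gcd(2664, 268119) = 9 dividing 9, divide through: 296x ≡ 1 (mod 29791).
Since gcd(296, 29791) = 1, x ≡ 1·(296)⁻¹ ≡ 26671 (mod 29791). Smallest non-negative: 26671.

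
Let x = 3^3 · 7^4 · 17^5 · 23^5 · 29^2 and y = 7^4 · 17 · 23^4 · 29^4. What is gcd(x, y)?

9606129151577

min exponent per shared prime: 7^4 · 17 · 23^4 · 29^2 = 9606129151577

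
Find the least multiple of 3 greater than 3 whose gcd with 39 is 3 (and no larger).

6

39 = 3·13. Any x with gcd(x, 39) = 3 is a multiple of 3, say 3s, with s coprime to 13.
Need s > 3/3, so s ≥ 2. First s ≥ 2 with gcd(s, 13) = 1 is s = 2. Thus x = 3·2 = 6.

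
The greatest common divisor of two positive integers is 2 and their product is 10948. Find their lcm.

5474

gcd·lcm = product, so lcm = 10948/2 = 5474.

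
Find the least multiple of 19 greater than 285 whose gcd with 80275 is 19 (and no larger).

Multiples of 19 above 285: 19·16, 19·17, … . Need the cofactor coprime to 80275/19 = 4225.
Checking s = 16, 17, … the first with gcd(s, 4225) = 1 is s = 16, giving 304.

304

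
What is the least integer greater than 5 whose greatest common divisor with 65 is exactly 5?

gcd(k, 65) = 5 forces 5 | k; write k = 5s. Then gcd(5s, 5·13) = 5·gcd(s, 13), so need gcd(s, 13) = 1.
5s > 5 gives s ≥ 2. The least s ≥ 2 coprime to 13 is 2, so k = 5·2 = 10.

10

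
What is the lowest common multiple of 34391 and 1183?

34391 = 7 · 17³; 1183 = 7 · 13²
max exponents: 7 · 13² · 17³ = 5812079

5812079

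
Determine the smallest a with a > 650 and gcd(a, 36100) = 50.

36100 = 50·722. Any a with gcd(a, 36100) = 50 is a multiple of 50, say 50s, with s coprime to 722.
Need s > 650/50, so s ≥ 14. First s ≥ 14 with gcd(s, 722) = 1 is s = 15. Thus a = 50·15 = 750.

750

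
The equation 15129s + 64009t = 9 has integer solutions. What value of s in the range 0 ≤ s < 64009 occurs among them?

Euclid: 64009 = 4·15129 + 3493; 15129 = 4·3493 + 1157; 3493 = 3·1157 + 22; 1157 = 52·22 + 13; 22 = 1·13 + 9; 13 = 1·9 + 4; 9 = 2·4 + 1; 4 = 4·1 + 0 → gcd = 1; 9 = 1·9.
Back-substitution yields 15129·(-14550) + 64009·(3439) = 1, so one solution is s = -14550·9 = -130950, t = 3439·9 = 30951.
Solutions in s differ by 64009/1 = 64009; the one in [0, 64009) is -130950 mod 64009 = 61077.

61077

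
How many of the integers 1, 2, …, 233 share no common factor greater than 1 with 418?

418 = 2·11·19. Inclusion–exclusion on these primes:
233 − ⌊233/2⌋ − ⌊233/11⌋ − ⌊233/19⌋ + ⌊233/22⌋ + ⌊233/38⌋ + ⌊233/209⌋ − ⌊233/418⌋ = 101

101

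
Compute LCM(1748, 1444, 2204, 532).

1748 = 2² · 19 · 23; 1444 = 2² · 19²; 2204 = 2² · 19 · 29; 532 = 2² · 7 · 19
lcm takes max exponent of each prime: 2² · 7 · 19² · 23 · 29 = 6742036

6742036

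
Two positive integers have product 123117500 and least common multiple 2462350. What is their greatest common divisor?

50

From gcd × lcm = pq: gcd = 123117500 / 2462350 = 50.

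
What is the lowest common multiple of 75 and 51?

gcd first: 75 = 1·51 + 24; 51 = 2·24 + 3; 24 = 8·3 + 0 → gcd = 3
lcm = 75·51/gcd = 3825/3 = 1275

1275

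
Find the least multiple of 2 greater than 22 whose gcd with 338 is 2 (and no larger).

Multiples of 2 above 22: 2·12, 2·13, … . Need the cofactor coprime to 338/2 = 169.
Checking s = 12, 13, … the first with gcd(s, 169) = 1 is s = 12, giving 24.

24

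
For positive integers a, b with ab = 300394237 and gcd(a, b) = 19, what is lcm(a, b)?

15810223

Since gcd(a,b)·lcm(a,b) = ab, lcm = 300394237/19 = 15810223.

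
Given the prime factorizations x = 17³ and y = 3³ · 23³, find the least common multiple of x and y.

max exponent per prime: 3³ · 17³ · 23³ = 1613964717

1613964717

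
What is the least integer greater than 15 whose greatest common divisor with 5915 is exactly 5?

20

gcd(t, 5915) = 5 forces 5 | t; write t = 5s. Then gcd(5s, 5·1183) = 5·gcd(s, 1183), so need gcd(s, 1183) = 1.
5s > 15 gives s ≥ 4. The least s ≥ 4 coprime to 1183 is 4, so t = 5·4 = 20.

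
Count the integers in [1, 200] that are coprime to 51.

51 = 3·17. Inclusion–exclusion on these primes:
200 − ⌊200/3⌋ − ⌊200/17⌋ + ⌊200/51⌋ = 126

126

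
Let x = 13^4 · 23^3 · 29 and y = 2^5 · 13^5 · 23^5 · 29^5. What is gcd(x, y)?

min exponent per shared prime: 13^4 · 23^3 · 29 = 10077548923

10077548923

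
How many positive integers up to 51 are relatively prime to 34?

34 = 2·17. Inclusion–exclusion on these primes:
51 − ⌊51/2⌋ − ⌊51/17⌋ + ⌊51/34⌋ = 24

24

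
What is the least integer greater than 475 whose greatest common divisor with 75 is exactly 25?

500

75 = 25·3. Any m with gcd(m, 75) = 25 is a multiple of 25, say 25s, with s coprime to 3.
Need s > 475/25, so s ≥ 20. First s ≥ 20 with gcd(s, 3) = 1 is s = 20. Thus m = 25·20 = 500.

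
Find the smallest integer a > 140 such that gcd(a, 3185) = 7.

154

3185 = 7·455. Any a with gcd(a, 3185) = 7 is a multiple of 7, say 7s, with s coprime to 455.
Need s > 140/7, so s ≥ 21. First s ≥ 21 with gcd(s, 455) = 1 is s = 22. Thus a = 7·22 = 154.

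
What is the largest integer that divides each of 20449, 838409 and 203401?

121

20449 = 11² · 13²; 838409 = 11² · 13² · 41; 203401 = 11² · 41²
gcd takes min exponent of each prime: 11² = 121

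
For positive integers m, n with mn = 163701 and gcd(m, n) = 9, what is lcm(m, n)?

18189

For any two positive integers, gcd × lcm equals their product. Hence lcm = 163701 / 9 = 18189.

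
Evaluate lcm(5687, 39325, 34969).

lcm(5687, 39325) = 5687·39325/gcd = 223641275/121 = 1848275
lcm(1848275, 34969) = 1848275·34969/gcd = 64632328475/121 = 534151475

534151475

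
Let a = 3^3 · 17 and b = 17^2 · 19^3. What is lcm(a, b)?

53520777

max exponent per prime: 3^3 · 17^2 · 19^3 = 53520777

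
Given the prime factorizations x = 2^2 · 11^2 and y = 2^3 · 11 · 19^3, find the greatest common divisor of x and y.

min exponent per shared prime: 2^2 · 11 = 44

44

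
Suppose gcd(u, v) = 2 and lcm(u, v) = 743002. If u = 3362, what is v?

Using uv = gcd(u,v)·lcm(u,v) = 2·743002 = 1486004, we get v = 1486004/3362 = 442.

442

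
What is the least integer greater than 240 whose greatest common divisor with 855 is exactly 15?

Multiples of 15 above 240: 15·17, 15·18, … . Need the cofactor coprime to 855/15 = 57.
Checking s = 17, 18, … the first with gcd(s, 57) = 1 is s = 17, giving 255.

255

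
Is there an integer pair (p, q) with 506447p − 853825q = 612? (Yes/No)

By Bézout, 506447p − 853825q = 612 has integer solutions iff gcd(506447, 853825) | 612.
Euclid: 853825 = 1·506447 + 347378; 506447 = 1·347378 + 159069; 347378 = 2·159069 + 29240; 159069 = 5·29240 + 12869; 29240 = 2·12869 + 3502; 12869 = 3·3502 + 2363; 3502 = 1·2363 + 1139; 2363 = 2·1139 + 85; 1139 = 13·85 + 34; 85 = 2·34 + 17; 34 = 2·17 + 0. gcd = 17; 612 mod 17 = 0. Yes.

Yes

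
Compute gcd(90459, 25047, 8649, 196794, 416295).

gcd(90459, 25047): 90459 = 3·25047 + 15318; 25047 = 1·15318 + 9729; 15318 = 1·9729 + 5589; 9729 = 1·5589 + 4140; 5589 = 1·4140 + 1449; 4140 = 2·1449 + 1242; 1449 = 1·1242 + 207; 1242 = 6·207 + 0 → 207
gcd(207, 8649): 8649 = 41·207 + 162; 207 = 1·162 + 45; 162 = 3·45 + 27; 45 = 1·27 + 18; 27 = 1·18 + 9; 18 = 2·9 + 0 → 9
gcd(9, 196794): 196794 = 21866·9 + 0 → 9
gcd(9, 416295): 416295 = 46255·9 + 0 → 9

9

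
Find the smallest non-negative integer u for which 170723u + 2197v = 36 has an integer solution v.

1476

gcd(170723, 2197) = 1 (Euclid: 170723 = 77·2197 + 1554; 2197 = 1·1554 + 643; 1554 = 2·643 + 268; 643 = 2·268 + 107; 268 = 2·107 + 54; 107 = 1·54 + 53; 54 = 1·53 + 1; 53 = 53·1 + 0), and 1 | 36.
Extended Euclid: 170723·(41) + 2197·(-3186) = 1. Scale by 36: u₀ = 1476.
General solution u = u₀ + 2197t; reducing mod 2197 gives u = 1476 (and v = -114696).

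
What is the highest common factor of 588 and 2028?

12

Euclid: 2028 = 3·588 + 264; 588 = 2·264 + 60; 264 = 4·60 + 24; 60 = 2·24 + 12; 24 = 2·12 + 0. Last nonzero remainder: 12.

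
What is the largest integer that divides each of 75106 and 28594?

75106 = 2 · 17 · 47²
28594 = 2 · 17 · 29²
Common: 2 · 17 = 34

34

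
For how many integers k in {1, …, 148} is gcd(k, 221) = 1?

Prime factors of 221: 13, 17. Count integers ≤ 148 divisible by none of them.
By inclusion–exclusion: 148 − ⌊148/13⌋ − ⌊148/17⌋ + ⌊148/221⌋ = 129.

129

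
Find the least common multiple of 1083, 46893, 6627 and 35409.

1083 = 3 · 19²; 46893 = 3 · 7² · 11 · 29; 6627 = 3 · 47²; 35409 = 3 · 11 · 29 · 37
lcm takes max exponent of each prime: 3 · 7² · 11 · 19² · 29 · 37 · 47² = 1383606710409

1383606710409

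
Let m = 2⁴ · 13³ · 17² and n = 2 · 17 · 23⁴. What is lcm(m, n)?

2842884570448

max exponent per prime: 2⁴ · 13³ · 17² · 23⁴ = 2842884570448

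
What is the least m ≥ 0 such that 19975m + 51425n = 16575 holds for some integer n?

24

Euclid: 51425 = 2·19975 + 11475; 19975 = 1·11475 + 8500; 11475 = 1·8500 + 2975; 8500 = 2·2975 + 2550; 2975 = 1·2550 + 425; 2550 = 6·425 + 0 → gcd = 425; 16575 = 425·39.
Back-substitution yields 19975·(-18) + 51425·(7) = 425, so one solution is m = -18·39 = -702, n = 7·39 = 273.
Solutions in m differ by 51425/425 = 121; the one in [0, 121) is -702 mod 121 = 24.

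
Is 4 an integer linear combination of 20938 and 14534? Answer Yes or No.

gcd(20938, 14534): 20938 = 1·14534 + 6404; 14534 = 2·6404 + 1726; 6404 = 3·1726 + 1226; 1726 = 1·1226 + 500; 1226 = 2·500 + 226; 500 = 2·226 + 48; 226 = 4·48 + 34; 48 = 1·34 + 14; 34 = 2·14 + 6; 14 = 2·6 + 2; 6 = 3·2 + 0 → 2
2 divides 4, so a solution exists.

Yes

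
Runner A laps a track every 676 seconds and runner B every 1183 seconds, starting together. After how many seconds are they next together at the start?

676 = 2² · 13²; 1183 = 7 · 13²
max exponents: 2² · 7 · 13² = 4732

4732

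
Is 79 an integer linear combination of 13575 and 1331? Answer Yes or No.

Yes

By Bézout, 13575s − 1331t = 79 has integer solutions iff gcd(13575, 1331) | 79.
Euclid: 13575 = 10·1331 + 265; 1331 = 5·265 + 6; 265 = 44·6 + 1; 6 = 6·1 + 0. gcd = 1; 79 mod 1 = 0. Yes.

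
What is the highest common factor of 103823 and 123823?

Euclid: 123823 = 1·103823 + 20000; 103823 = 5·20000 + 3823; 20000 = 5·3823 + 885; 3823 = 4·885 + 283; 885 = 3·283 + 36; 283 = 7·36 + 31; 36 = 1·31 + 5; 31 = 6·5 + 1; 5 = 5·1 + 0. Last nonzero remainder: 1.

1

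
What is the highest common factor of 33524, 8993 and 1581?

gcd(33524, 8993): 33524 = 3·8993 + 6545; 8993 = 1·6545 + 2448; 6545 = 2·2448 + 1649; 2448 = 1·1649 + 799; 1649 = 2·799 + 51; 799 = 15·51 + 34; 51 = 1·34 + 17; 34 = 2·17 + 0 → 17
gcd(17, 1581): 1581 = 93·17 + 0 → 17

17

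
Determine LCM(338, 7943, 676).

lcm(338, 7943) = 338·7943/gcd = 2684734/169 = 15886
lcm(15886, 676) = 15886·676/gcd = 10738936/338 = 31772

31772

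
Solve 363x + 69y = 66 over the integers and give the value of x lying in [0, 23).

19

gcd(363, 69) = 3 (Euclid: 363 = 5·69 + 18; 69 = 3·18 + 15; 18 = 1·15 + 3; 15 = 5·3 + 0), and 3 | 66.
Extended Euclid: 363·(4) + 69·(-21) = 3. Scale by 22: x₀ = 88.
General solution x = x₀ + 23t; reducing mod 23 gives x = 19 (and y = -99).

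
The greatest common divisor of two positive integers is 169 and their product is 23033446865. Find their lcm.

gcd·lcm = product, so lcm = 23033446865/169 = 136292585.

136292585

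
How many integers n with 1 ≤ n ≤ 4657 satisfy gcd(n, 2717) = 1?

3702

Prime factors of 2717: 11, 13, 19. Count integers ≤ 4657 divisible by none of them.
By inclusion–exclusion: 4657 − ⌊4657/11⌋ − ⌊4657/13⌋ − ⌊4657/19⌋ + ⌊4657/143⌋ + ⌊4657/209⌋ + ⌊4657/247⌋ − ⌊4657/2717⌋ = 3702.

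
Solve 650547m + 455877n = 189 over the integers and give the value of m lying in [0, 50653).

40965

Reduce mod 455877: 650547m ≡ 189 (mod 455877). With g = gcd(650547, 455877) = 9 dividing 189, divide through: 72283m ≡ 21 (mod 50653).
Since gcd(72283, 50653) = 1, m ≡ 21·(72283)⁻¹ ≡ 40965 (mod 50653). Smallest non-negative: 40965.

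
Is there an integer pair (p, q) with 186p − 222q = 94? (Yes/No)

By Bézout, 186p − 222q = 94 has integer solutions iff gcd(186, 222) | 94.
Euclid: 222 = 1·186 + 36; 186 = 5·36 + 6; 36 = 6·6 + 0. gcd = 6; 94 mod 6 = 4. No.

No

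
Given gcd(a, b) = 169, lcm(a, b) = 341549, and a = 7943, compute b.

a·b = gcd·lcm = 169·341549 = 57721781, so b = 57721781/7943 = 7267.

7267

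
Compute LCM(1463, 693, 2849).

lcm(1463, 693) = 1463·693/gcd = 1013859/77 = 13167
lcm(13167, 2849) = 13167·2849/gcd = 37512783/77 = 487179

487179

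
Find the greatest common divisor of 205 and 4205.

5

Euclid: 4205 = 20·205 + 105; 205 = 1·105 + 100; 105 = 1·100 + 5; 100 = 20·5 + 0. Last nonzero remainder: 5.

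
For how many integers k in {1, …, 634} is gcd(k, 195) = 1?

313

Prime factors of 195: 3, 5, 13. Count integers ≤ 634 divisible by none of them.
By inclusion–exclusion: 634 − ⌊634/3⌋ − ⌊634/5⌋ − ⌊634/13⌋ + ⌊634/15⌋ + ⌊634/39⌋ + ⌊634/65⌋ − ⌊634/195⌋ = 313.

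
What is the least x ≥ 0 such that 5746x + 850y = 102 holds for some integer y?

12

Reduce mod 850: 5746x ≡ 102 (mod 850). With g = gcd(5746, 850) = 34 dividing 102, divide through: 169x ≡ 3 (mod 25).
Since gcd(169, 25) = 1, x ≡ 3·(169)⁻¹ ≡ 12 (mod 25). Smallest non-negative: 12.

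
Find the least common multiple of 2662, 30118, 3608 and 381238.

2662 = 2 · 11³; 30118 = 2 · 11 · 37²; 3608 = 2³ · 11 · 41; 381238 = 2 · 11 · 13 · 31 · 43
lcm takes max exponent of each prime: 2³ · 11³ · 13 · 31 · 37² · 41 · 43 = 10356877727768

10356877727768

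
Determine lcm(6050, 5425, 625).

6050 = 2 · 5² · 11²; 5425 = 5² · 7 · 31; 625 = 5⁴
lcm takes max exponent of each prime: 2 · 5⁴ · 7 · 11² · 31 = 32821250

32821250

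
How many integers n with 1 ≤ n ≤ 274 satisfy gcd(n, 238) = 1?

238 = 2·7·17. Inclusion–exclusion on these primes:
274 − ⌊274/2⌋ − ⌊274/7⌋ − ⌊274/17⌋ + ⌊274/14⌋ + ⌊274/34⌋ + ⌊274/119⌋ − ⌊274/238⌋ = 110

110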